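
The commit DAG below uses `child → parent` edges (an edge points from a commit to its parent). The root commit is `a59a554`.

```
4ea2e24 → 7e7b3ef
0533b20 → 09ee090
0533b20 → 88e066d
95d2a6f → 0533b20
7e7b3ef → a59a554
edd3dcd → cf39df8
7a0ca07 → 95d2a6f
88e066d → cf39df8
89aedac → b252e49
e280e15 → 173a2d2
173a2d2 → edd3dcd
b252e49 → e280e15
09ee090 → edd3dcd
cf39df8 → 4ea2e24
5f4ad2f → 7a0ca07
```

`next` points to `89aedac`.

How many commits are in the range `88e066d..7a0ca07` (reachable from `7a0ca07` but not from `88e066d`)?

Reachable from 7a0ca07: {0533b20, 09ee090, 4ea2e24, 7a0ca07, 7e7b3ef, 88e066d, 95d2a6f, a59a554, cf39df8, edd3dcd}.
Reachable from 88e066d: {4ea2e24, 7e7b3ef, 88e066d, a59a554, cf39df8}.
In 7a0ca07's history but not 88e066d's: {0533b20, 09ee090, 7a0ca07, 95d2a6f, edd3dcd} — 5 commits.

5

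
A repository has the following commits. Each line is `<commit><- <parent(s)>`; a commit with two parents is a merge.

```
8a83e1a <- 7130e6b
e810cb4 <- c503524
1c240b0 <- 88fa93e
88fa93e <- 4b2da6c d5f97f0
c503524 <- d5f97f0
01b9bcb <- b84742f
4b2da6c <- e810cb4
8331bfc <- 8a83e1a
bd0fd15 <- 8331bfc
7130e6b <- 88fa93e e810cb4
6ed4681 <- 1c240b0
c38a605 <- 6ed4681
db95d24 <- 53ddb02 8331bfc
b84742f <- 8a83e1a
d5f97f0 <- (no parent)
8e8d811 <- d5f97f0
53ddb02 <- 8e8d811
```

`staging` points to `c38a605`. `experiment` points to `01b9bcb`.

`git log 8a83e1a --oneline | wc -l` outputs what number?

7

Walking parent pointers from 8a83e1a: reachable set = {4b2da6c, 7130e6b, 88fa93e, 8a83e1a, c503524, d5f97f0, e810cb4}.
That is 7 commits.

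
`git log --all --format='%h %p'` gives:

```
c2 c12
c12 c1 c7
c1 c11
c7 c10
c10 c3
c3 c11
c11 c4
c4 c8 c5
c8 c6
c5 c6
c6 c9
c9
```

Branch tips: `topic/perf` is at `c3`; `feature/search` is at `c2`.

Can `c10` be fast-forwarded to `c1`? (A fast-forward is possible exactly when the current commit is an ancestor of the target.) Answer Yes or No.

A fast-forward from c10 to c1 is possible iff c10 is an ancestor of c1.
Ancestors of c1: {c1, c11, c4, c5, c6, c8, c9}.
c10 is not among them, so fast-forward is not possible.

No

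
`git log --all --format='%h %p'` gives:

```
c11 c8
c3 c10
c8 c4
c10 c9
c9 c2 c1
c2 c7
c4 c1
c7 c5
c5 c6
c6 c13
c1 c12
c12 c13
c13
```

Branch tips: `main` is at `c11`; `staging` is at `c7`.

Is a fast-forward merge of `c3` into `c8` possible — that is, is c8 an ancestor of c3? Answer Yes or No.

No

A fast-forward from c8 to c3 is possible iff c8 is an ancestor of c3.
Ancestors of c3: {c1, c10, c12, c13, c2, c3, c5, c6, c7, c9}.
c8 is not among them, so fast-forward is not possible.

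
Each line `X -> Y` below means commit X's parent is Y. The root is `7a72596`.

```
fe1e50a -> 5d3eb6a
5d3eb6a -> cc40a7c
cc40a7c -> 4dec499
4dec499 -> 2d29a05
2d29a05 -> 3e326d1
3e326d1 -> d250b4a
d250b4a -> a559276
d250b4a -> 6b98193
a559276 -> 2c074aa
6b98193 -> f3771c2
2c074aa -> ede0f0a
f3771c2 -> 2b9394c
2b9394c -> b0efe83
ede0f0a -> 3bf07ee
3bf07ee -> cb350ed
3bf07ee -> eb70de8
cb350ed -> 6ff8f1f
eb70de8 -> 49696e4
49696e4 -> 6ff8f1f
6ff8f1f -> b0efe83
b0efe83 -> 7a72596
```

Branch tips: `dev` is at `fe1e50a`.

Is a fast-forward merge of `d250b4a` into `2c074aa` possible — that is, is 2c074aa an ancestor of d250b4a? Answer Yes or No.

Yes

A fast-forward from 2c074aa to d250b4a is possible iff 2c074aa is an ancestor of d250b4a.
Ancestors of d250b4a: {2b9394c, 2c074aa, 3bf07ee, 49696e4, 6b98193, 6ff8f1f, 7a72596, a559276, b0efe83, cb350ed, d250b4a, eb70de8, ede0f0a, f3771c2}.
2c074aa is among them, so fast-forward is possible.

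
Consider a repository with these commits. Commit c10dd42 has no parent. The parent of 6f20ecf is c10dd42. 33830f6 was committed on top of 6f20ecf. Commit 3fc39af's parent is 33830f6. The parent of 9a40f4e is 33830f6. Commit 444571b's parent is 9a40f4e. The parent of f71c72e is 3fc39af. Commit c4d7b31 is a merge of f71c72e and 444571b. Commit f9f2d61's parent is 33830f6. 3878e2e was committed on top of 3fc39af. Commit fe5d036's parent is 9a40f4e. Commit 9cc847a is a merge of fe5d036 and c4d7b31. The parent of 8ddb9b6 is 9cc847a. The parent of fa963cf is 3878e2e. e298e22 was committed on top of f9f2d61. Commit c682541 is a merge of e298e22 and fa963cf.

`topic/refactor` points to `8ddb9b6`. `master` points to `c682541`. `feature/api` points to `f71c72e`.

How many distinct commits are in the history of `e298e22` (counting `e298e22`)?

5

Walking parent pointers from e298e22: reachable set = {33830f6, 6f20ecf, c10dd42, e298e22, f9f2d61}.
That is 5 commits.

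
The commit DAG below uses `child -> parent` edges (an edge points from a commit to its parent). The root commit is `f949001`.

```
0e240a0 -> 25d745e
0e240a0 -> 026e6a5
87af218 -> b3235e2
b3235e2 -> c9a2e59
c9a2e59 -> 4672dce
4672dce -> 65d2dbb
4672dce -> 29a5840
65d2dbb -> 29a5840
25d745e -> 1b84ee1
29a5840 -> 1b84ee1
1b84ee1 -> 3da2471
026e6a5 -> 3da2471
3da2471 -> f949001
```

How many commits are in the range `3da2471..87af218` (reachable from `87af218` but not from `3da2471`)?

7

Reachable from 87af218: {1b84ee1, 29a5840, 3da2471, 4672dce, 65d2dbb, 87af218, b3235e2, c9a2e59, f949001}.
Reachable from 3da2471: {3da2471, f949001}.
In 87af218's history but not 3da2471's: {1b84ee1, 29a5840, 4672dce, 65d2dbb, 87af218, b3235e2, c9a2e59} — 7 commits.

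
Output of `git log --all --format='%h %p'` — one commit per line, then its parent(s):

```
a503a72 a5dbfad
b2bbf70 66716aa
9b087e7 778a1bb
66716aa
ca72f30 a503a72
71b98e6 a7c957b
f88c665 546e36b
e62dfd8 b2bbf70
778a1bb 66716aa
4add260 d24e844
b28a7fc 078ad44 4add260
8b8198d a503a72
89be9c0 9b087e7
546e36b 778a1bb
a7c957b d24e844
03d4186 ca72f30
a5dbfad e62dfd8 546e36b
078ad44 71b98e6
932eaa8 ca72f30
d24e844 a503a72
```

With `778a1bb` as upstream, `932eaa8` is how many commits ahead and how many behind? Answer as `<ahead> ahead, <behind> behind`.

Reachable from 932eaa8: {546e36b, 66716aa, 778a1bb, 932eaa8, a503a72, a5dbfad, b2bbf70, ca72f30, e62dfd8}.
Reachable from 778a1bb: {66716aa, 778a1bb}.
Only in 932eaa8's history (ahead): {546e36b, 932eaa8, a503a72, a5dbfad, b2bbf70, ca72f30, e62dfd8} — 7.
Only in 778a1bb's history (behind): {} — 0.

7 ahead, 0 behind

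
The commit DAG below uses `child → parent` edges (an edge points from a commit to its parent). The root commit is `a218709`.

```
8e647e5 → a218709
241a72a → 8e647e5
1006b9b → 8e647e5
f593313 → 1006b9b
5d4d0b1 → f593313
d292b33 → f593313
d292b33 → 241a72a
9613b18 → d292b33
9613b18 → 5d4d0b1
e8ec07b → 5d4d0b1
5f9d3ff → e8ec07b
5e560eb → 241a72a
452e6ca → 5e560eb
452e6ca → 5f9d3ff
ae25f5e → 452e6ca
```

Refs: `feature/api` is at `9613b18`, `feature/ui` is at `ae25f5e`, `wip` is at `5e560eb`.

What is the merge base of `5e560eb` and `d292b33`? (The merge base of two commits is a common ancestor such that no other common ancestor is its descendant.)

241a72a

Ancestors of 5e560eb: {241a72a, 5e560eb, 8e647e5, a218709}.
Ancestors of d292b33: {1006b9b, 241a72a, 8e647e5, a218709, d292b33, f593313}.
Common ancestors: {241a72a, 8e647e5, a218709}.
Among these, 241a72a is not an ancestor of any other common ancestor — it is the merge base.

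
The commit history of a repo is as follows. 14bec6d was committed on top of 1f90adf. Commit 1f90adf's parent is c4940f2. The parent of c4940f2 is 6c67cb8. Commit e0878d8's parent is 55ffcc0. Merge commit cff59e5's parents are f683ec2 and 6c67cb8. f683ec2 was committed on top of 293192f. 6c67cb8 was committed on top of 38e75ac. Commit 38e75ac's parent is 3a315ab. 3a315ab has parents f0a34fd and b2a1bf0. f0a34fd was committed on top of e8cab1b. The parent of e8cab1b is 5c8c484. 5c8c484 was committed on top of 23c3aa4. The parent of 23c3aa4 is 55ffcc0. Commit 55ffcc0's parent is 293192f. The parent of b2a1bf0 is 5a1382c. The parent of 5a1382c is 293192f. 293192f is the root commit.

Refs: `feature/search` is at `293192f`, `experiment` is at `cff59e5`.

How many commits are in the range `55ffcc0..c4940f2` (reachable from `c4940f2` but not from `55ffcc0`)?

Reachable from c4940f2: {23c3aa4, 293192f, 38e75ac, 3a315ab, 55ffcc0, 5a1382c, 5c8c484, 6c67cb8, b2a1bf0, c4940f2, e8cab1b, f0a34fd}.
Reachable from 55ffcc0: {293192f, 55ffcc0}.
In c4940f2's history but not 55ffcc0's: {23c3aa4, 38e75ac, 3a315ab, 5a1382c, 5c8c484, 6c67cb8, b2a1bf0, c4940f2, e8cab1b, f0a34fd} — 10 commits.

10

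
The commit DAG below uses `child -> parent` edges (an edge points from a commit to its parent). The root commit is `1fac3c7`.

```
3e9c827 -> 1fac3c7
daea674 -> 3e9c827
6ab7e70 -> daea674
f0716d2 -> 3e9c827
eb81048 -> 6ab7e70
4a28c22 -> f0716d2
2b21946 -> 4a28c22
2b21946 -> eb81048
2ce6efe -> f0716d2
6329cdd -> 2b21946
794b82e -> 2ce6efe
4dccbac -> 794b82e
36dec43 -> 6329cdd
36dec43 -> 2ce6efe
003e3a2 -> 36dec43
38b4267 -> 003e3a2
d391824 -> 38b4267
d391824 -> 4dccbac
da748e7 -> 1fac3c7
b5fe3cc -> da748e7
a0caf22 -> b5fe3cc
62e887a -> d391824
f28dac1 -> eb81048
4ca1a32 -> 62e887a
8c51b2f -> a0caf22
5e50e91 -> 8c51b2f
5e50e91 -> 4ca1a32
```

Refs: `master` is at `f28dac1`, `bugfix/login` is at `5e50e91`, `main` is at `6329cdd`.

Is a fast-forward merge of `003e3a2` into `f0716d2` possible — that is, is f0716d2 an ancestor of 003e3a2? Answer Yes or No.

Yes

A fast-forward from f0716d2 to 003e3a2 is possible iff f0716d2 is an ancestor of 003e3a2.
Ancestors of 003e3a2: {003e3a2, 1fac3c7, 2b21946, 2ce6efe, 36dec43, 3e9c827, 4a28c22, 6329cdd, 6ab7e70, daea674, eb81048, f0716d2}.
f0716d2 is among them, so fast-forward is possible.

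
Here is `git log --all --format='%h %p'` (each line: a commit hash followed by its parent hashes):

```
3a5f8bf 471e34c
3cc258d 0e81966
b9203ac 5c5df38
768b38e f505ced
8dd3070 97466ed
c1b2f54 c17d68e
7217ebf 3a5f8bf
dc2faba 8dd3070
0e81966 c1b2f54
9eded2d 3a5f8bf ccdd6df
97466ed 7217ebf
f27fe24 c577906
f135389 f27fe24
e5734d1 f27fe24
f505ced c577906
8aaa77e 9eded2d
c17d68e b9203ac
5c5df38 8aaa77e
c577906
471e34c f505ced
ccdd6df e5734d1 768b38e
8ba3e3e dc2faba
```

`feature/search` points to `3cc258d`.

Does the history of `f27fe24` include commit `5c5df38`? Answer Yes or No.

Ancestors of f27fe24: {c577906, f27fe24}.
5c5df38 is not in that set, so it is not an ancestor of f27fe24.

No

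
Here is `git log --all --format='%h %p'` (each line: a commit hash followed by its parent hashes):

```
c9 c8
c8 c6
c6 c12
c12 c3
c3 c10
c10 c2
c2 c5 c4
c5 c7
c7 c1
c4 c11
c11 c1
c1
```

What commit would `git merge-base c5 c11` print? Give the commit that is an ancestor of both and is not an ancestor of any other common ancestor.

c1

Ancestors of c5: {c1, c5, c7}.
Ancestors of c11: {c1, c11}.
Common ancestors: {c1}.
The only common ancestor is c1, so it is the merge base.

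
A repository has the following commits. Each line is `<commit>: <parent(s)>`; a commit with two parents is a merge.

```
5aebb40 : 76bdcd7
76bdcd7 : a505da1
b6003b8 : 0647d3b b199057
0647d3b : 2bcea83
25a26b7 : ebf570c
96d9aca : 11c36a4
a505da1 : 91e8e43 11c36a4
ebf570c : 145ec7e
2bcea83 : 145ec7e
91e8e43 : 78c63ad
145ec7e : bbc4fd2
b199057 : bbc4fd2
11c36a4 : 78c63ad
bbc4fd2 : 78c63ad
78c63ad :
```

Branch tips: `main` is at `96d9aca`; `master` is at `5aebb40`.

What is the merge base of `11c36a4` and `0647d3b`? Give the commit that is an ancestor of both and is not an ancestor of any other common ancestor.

Ancestors of 11c36a4: {11c36a4, 78c63ad}.
Ancestors of 0647d3b: {0647d3b, 145ec7e, 2bcea83, 78c63ad, bbc4fd2}.
Common ancestors: {78c63ad}.
The only common ancestor is 78c63ad, so it is the merge base.

78c63ad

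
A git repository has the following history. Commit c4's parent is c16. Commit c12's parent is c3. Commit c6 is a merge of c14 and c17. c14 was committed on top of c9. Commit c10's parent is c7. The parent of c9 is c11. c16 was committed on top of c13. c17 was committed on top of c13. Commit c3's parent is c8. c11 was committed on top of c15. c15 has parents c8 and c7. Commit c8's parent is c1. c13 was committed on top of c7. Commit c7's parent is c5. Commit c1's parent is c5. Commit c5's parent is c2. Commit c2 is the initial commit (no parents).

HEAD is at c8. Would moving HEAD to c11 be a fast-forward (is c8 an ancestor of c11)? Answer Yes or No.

Yes

A fast-forward from c8 to c11 is possible iff c8 is an ancestor of c11.
Ancestors of c11: {c1, c11, c15, c2, c5, c7, c8}.
c8 is among them, so fast-forward is possible.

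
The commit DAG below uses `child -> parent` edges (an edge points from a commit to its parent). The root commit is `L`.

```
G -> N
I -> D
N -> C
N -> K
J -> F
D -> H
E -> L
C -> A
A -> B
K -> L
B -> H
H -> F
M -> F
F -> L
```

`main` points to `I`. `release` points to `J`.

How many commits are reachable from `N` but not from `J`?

Reachable from N: {A, B, C, F, H, K, L, N}.
Reachable from J: {F, J, L}.
In N's history but not J's: {A, B, C, H, K, N} — 6 commits.

6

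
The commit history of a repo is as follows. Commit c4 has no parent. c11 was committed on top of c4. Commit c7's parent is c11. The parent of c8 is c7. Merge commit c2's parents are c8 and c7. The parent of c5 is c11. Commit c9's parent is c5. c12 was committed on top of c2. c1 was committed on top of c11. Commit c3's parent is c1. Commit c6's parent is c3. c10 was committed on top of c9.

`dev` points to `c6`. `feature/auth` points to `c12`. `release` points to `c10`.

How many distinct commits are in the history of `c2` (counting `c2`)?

Walking parent pointers from c2: reachable set = {c11, c2, c4, c7, c8}.
That is 5 commits.

5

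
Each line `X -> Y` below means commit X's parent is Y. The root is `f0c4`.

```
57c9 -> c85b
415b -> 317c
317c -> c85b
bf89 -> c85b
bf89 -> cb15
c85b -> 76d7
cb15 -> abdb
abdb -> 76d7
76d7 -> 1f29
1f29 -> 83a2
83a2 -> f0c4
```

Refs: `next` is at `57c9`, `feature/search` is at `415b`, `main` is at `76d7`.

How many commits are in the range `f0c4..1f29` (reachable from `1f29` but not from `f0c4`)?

Reachable from 1f29: {1f29, 83a2, f0c4}.
Reachable from f0c4: {f0c4}.
In 1f29's history but not f0c4's: {1f29, 83a2} — 2 commits.

2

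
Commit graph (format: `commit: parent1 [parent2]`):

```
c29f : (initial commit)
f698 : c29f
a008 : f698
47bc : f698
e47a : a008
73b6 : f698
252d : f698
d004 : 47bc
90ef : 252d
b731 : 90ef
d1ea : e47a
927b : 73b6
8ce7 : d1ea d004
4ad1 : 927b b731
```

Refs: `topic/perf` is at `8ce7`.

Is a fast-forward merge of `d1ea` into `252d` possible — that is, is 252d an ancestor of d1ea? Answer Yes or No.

No

A fast-forward from 252d to d1ea is possible iff 252d is an ancestor of d1ea.
Ancestors of d1ea: {a008, c29f, d1ea, e47a, f698}.
252d is not among them, so fast-forward is not possible.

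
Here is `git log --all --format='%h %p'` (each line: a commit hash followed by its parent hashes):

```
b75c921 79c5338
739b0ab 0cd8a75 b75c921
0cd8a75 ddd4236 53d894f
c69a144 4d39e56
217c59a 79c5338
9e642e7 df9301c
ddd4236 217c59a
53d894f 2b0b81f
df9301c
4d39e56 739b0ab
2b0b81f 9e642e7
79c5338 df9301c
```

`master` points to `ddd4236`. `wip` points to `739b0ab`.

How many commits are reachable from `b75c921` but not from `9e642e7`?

Reachable from b75c921: {79c5338, b75c921, df9301c}.
Reachable from 9e642e7: {9e642e7, df9301c}.
In b75c921's history but not 9e642e7's: {79c5338, b75c921} — 2 commits.

2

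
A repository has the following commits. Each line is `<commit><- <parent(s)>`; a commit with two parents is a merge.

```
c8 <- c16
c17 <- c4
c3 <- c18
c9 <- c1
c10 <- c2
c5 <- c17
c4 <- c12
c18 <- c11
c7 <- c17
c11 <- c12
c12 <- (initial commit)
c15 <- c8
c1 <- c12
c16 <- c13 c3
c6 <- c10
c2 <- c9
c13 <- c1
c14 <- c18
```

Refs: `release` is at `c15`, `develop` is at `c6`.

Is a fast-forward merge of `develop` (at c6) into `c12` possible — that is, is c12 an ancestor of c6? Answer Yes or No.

A fast-forward from c12 to c6 is possible iff c12 is an ancestor of c6.
Ancestors of c6: {c1, c10, c12, c2, c6, c9}.
c12 is among them, so fast-forward is possible.

Yes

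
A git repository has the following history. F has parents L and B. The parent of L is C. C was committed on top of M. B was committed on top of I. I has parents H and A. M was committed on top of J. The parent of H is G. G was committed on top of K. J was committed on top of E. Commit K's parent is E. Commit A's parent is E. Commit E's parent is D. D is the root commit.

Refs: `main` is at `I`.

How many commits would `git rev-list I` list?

7

Walking parent pointers from I: reachable set = {A, D, E, G, H, I, K}.
That is 7 commits.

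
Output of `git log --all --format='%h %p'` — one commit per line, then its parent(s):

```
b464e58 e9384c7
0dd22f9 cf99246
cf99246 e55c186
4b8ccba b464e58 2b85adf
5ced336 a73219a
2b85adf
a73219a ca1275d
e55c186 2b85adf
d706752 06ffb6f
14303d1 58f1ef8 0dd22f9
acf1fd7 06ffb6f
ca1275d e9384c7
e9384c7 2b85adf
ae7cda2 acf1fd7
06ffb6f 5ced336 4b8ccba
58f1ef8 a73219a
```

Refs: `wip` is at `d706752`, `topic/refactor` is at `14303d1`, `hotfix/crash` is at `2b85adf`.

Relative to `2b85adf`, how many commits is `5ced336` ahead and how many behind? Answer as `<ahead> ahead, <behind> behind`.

4 ahead, 0 behind

Reachable from 5ced336: {2b85adf, 5ced336, a73219a, ca1275d, e9384c7}.
Reachable from 2b85adf: {2b85adf}.
Only in 5ced336's history (ahead): {5ced336, a73219a, ca1275d, e9384c7} — 4.
Only in 2b85adf's history (behind): {} — 0.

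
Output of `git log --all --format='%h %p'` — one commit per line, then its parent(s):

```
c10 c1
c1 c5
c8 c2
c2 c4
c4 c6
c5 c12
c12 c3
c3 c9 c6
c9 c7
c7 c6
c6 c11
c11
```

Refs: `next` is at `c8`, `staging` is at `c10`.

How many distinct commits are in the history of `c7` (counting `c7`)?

3

Walking parent pointers from c7: reachable set = {c11, c6, c7}.
That is 3 commits.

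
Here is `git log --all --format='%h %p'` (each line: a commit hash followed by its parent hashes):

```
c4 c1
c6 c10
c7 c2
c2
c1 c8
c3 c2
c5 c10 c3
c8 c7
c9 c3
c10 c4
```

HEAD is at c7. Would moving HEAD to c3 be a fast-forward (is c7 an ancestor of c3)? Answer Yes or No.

A fast-forward from c7 to c3 is possible iff c7 is an ancestor of c3.
Ancestors of c3: {c2, c3}.
c7 is not among them, so fast-forward is not possible.

No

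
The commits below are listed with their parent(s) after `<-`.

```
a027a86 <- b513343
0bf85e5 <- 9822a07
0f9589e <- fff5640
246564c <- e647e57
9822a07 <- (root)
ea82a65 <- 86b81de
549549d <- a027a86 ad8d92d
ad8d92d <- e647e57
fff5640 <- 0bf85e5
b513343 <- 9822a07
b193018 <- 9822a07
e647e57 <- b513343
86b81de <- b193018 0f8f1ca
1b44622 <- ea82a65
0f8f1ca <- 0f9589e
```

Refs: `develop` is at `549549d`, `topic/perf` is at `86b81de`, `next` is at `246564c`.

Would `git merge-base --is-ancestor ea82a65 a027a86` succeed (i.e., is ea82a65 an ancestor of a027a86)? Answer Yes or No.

No

Ancestors of a027a86: {9822a07, a027a86, b513343}.
ea82a65 is not in that set, so it is not an ancestor of a027a86.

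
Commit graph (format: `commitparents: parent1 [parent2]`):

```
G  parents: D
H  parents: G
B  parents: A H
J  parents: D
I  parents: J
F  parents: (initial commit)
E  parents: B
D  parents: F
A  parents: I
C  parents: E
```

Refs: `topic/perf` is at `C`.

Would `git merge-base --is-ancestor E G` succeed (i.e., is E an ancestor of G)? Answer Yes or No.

Ancestors of G: {D, F, G}.
E is not in that set, so it is not an ancestor of G.

No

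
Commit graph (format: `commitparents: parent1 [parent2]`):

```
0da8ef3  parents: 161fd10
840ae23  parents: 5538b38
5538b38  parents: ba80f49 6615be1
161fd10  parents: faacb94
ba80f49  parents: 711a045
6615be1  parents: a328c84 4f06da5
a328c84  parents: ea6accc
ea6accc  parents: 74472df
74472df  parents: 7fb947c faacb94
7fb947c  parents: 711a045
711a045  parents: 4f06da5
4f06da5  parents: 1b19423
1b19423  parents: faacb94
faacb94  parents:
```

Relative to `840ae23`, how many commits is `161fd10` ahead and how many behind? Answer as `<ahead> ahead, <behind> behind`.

Reachable from 161fd10: {161fd10, faacb94}.
Reachable from 840ae23: {1b19423, 4f06da5, 5538b38, 6615be1, 711a045, 74472df, 7fb947c, 840ae23, a328c84, ba80f49, ea6accc, faacb94}.
Only in 161fd10's history (ahead): {161fd10} — 1.
Only in 840ae23's history (behind): {1b19423, 4f06da5, 5538b38, 6615be1, 711a045, 74472df, 7fb947c, 840ae23, a328c84, ba80f49, ea6accc} — 11.

1 ahead, 11 behind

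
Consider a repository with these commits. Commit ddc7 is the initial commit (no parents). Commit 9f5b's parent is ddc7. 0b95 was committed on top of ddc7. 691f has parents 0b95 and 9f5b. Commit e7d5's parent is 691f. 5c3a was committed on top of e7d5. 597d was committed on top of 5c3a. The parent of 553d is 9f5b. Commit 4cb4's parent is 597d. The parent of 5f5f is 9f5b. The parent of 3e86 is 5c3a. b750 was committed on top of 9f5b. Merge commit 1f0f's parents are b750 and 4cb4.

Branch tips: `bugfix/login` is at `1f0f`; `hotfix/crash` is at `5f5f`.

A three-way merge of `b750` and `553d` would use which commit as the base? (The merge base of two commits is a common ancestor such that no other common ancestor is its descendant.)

9f5b

Ancestors of b750: {9f5b, b750, ddc7}.
Ancestors of 553d: {553d, 9f5b, ddc7}.
Common ancestors: {9f5b, ddc7}.
Among these, 9f5b is not an ancestor of any other common ancestor — it is the merge base.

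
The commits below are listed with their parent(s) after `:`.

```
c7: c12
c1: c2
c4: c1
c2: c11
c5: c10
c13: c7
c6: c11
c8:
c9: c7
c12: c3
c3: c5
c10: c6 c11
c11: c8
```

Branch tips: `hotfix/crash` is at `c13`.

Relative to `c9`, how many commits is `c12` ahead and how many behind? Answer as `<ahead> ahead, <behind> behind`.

0 ahead, 2 behind

Reachable from c12: {c10, c11, c12, c3, c5, c6, c8}.
Reachable from c9: {c10, c11, c12, c3, c5, c6, c7, c8, c9}.
Only in c12's history (ahead): {} — 0.
Only in c9's history (behind): {c7, c9} — 2.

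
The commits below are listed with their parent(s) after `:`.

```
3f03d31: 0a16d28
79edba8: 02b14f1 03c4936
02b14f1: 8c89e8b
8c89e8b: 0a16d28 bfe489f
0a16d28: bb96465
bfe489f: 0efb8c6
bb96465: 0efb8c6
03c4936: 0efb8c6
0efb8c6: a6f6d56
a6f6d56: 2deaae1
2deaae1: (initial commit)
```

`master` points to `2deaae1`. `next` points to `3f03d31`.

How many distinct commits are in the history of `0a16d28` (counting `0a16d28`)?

5

Walking parent pointers from 0a16d28: reachable set = {0a16d28, 0efb8c6, 2deaae1, a6f6d56, bb96465}.
That is 5 commits.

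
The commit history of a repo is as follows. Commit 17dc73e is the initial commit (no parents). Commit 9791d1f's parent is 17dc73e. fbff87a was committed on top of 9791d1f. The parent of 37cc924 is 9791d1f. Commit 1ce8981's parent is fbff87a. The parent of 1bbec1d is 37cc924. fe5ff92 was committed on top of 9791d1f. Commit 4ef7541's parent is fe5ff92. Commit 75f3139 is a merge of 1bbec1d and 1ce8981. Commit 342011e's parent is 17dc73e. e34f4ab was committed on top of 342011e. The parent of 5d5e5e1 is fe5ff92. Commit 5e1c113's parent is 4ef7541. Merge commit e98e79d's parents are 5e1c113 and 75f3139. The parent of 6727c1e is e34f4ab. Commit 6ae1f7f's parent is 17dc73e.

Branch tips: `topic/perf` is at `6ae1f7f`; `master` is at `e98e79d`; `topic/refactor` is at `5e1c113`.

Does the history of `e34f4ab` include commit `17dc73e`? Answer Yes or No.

Yes

Ancestors of e34f4ab (commits reachable by following parents): {17dc73e, 342011e, e34f4ab}.
17dc73e is in that set, so it is an ancestor of e34f4ab.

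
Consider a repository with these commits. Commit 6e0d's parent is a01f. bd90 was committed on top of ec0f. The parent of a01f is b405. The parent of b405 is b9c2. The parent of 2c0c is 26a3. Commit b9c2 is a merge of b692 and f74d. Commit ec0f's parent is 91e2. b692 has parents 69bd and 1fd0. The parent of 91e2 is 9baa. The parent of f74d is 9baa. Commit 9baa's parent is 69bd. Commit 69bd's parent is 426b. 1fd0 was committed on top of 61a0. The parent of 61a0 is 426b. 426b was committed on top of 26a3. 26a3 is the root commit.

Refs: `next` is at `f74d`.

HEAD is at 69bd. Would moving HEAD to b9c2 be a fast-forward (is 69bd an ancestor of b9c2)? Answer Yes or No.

A fast-forward from 69bd to b9c2 is possible iff 69bd is an ancestor of b9c2.
Ancestors of b9c2: {1fd0, 26a3, 426b, 61a0, 69bd, 9baa, b692, b9c2, f74d}.
69bd is among them, so fast-forward is possible.

Yes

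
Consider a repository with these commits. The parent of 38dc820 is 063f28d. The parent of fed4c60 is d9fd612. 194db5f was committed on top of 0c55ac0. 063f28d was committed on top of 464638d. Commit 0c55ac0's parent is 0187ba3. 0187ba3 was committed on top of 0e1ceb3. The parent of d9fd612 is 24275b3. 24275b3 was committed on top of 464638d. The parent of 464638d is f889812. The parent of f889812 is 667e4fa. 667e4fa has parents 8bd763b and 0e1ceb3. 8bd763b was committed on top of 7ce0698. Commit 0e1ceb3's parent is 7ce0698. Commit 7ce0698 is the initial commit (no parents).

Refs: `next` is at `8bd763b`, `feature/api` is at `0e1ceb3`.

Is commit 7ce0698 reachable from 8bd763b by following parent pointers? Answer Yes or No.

Yes

Ancestors of 8bd763b (commits reachable by following parents): {7ce0698, 8bd763b}.
7ce0698 is in that set, so it is an ancestor of 8bd763b.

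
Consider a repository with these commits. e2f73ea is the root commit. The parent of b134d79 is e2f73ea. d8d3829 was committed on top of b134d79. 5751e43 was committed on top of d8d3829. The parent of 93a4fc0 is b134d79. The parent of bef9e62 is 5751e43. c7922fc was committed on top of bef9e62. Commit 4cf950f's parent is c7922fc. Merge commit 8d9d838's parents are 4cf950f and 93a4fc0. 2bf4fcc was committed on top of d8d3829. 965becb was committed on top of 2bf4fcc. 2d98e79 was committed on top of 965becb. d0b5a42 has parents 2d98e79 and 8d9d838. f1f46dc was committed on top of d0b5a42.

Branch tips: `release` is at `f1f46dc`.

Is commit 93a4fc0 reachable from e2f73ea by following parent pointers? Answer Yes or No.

No

Ancestors of e2f73ea: {e2f73ea}.
93a4fc0 is not in that set, so it is not an ancestor of e2f73ea.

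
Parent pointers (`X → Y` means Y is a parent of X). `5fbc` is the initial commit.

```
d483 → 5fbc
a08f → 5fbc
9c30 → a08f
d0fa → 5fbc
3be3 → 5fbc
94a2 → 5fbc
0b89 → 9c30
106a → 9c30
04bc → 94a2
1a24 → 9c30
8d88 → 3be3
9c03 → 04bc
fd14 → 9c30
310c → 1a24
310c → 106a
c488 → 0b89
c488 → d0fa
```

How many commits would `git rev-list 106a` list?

4

Walking parent pointers from 106a: reachable set = {106a, 5fbc, 9c30, a08f}.
That is 4 commits.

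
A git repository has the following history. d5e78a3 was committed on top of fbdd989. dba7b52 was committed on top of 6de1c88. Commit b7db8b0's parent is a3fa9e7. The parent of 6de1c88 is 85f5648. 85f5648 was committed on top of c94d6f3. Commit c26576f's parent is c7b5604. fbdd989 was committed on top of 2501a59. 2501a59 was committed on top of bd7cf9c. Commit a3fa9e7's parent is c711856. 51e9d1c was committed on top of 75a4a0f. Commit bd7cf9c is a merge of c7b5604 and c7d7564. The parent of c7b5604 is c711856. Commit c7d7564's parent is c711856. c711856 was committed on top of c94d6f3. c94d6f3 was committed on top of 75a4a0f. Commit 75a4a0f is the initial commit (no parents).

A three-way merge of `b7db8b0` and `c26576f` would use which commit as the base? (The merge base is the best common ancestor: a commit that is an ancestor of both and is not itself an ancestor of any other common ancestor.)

Ancestors of b7db8b0: {75a4a0f, a3fa9e7, b7db8b0, c711856, c94d6f3}.
Ancestors of c26576f: {75a4a0f, c26576f, c711856, c7b5604, c94d6f3}.
Common ancestors: {75a4a0f, c711856, c94d6f3}.
Among these, c711856 is not an ancestor of any other common ancestor — it is the merge base.

c711856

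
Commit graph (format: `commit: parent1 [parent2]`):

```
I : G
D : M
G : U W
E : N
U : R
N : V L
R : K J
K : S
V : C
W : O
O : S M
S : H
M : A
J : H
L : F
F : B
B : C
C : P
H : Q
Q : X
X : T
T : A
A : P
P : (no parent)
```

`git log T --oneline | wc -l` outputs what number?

3

Walking parent pointers from T: reachable set = {A, P, T}.
That is 3 commits.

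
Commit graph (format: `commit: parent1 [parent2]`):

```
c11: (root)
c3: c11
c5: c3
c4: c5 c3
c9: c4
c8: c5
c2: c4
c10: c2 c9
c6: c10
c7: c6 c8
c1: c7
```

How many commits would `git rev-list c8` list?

4

Walking parent pointers from c8: reachable set = {c11, c3, c5, c8}.
That is 4 commits.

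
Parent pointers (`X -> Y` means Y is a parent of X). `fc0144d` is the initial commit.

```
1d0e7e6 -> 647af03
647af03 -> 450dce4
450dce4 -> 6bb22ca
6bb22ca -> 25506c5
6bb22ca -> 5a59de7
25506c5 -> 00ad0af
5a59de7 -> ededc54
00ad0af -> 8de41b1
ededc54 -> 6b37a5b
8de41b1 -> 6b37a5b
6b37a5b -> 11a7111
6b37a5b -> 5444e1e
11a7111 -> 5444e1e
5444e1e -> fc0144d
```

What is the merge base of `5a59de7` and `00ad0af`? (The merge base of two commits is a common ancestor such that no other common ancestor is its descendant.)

Ancestors of 5a59de7: {11a7111, 5444e1e, 5a59de7, 6b37a5b, ededc54, fc0144d}.
Ancestors of 00ad0af: {00ad0af, 11a7111, 5444e1e, 6b37a5b, 8de41b1, fc0144d}.
Common ancestors: {11a7111, 5444e1e, 6b37a5b, fc0144d}.
Among these, 6b37a5b is not an ancestor of any other common ancestor — it is the merge base.

6b37a5b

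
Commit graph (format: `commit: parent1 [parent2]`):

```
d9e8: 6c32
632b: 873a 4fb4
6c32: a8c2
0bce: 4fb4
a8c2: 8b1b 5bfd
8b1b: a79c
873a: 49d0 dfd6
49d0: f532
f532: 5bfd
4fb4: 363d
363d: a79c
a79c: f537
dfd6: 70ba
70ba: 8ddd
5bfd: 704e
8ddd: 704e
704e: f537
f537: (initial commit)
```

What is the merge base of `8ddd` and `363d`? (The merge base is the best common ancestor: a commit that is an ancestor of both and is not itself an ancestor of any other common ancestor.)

Ancestors of 8ddd: {704e, 8ddd, f537}.
Ancestors of 363d: {363d, a79c, f537}.
Common ancestors: {f537}.
The only common ancestor is f537, so it is the merge base.

f537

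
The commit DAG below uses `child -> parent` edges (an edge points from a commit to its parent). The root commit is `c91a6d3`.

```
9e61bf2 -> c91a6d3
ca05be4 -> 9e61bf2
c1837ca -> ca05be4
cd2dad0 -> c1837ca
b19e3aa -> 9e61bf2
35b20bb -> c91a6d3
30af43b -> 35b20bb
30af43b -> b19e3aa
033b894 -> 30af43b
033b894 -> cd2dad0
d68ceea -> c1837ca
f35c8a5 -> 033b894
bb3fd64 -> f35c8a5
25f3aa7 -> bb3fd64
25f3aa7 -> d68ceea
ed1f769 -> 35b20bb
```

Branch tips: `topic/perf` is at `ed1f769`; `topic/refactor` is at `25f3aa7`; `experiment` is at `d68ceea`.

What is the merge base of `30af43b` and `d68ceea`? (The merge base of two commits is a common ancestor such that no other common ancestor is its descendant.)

9e61bf2

Ancestors of 30af43b: {30af43b, 35b20bb, 9e61bf2, b19e3aa, c91a6d3}.
Ancestors of d68ceea: {9e61bf2, c1837ca, c91a6d3, ca05be4, d68ceea}.
Common ancestors: {9e61bf2, c91a6d3}.
Among these, 9e61bf2 is not an ancestor of any other common ancestor — it is the merge base.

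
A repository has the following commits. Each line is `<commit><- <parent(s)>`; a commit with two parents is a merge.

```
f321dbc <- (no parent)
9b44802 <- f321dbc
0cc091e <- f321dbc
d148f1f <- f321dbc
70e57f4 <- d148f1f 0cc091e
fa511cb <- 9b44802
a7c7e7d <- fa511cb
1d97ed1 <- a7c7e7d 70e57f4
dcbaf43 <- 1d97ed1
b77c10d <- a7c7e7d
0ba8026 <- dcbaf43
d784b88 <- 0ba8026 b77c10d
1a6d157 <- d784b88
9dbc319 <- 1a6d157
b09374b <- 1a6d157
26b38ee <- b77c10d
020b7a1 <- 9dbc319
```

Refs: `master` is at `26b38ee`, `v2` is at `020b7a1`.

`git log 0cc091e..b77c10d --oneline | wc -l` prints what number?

Reachable from b77c10d: {9b44802, a7c7e7d, b77c10d, f321dbc, fa511cb}.
Reachable from 0cc091e: {0cc091e, f321dbc}.
In b77c10d's history but not 0cc091e's: {9b44802, a7c7e7d, b77c10d, fa511cb} — 4 commits.

4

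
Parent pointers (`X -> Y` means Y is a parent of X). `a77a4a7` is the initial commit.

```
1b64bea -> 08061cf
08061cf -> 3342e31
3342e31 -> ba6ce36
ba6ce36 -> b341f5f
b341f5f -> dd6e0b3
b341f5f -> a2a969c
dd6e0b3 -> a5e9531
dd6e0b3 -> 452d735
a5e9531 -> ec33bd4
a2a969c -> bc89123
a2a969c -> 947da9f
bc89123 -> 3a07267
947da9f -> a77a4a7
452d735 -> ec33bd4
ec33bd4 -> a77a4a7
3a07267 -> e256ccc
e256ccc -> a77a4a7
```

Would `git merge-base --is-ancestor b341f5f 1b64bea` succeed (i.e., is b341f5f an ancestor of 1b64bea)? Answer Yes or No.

Ancestors of 1b64bea (commits reachable by following parents): {08061cf, 1b64bea, 3342e31, 3a07267, 452d735, 947da9f, a2a969c, a5e9531, a77a4a7, b341f5f, ba6ce36, bc89123, dd6e0b3, e256ccc, ec33bd4}.
b341f5f is in that set, so it is an ancestor of 1b64bea.

Yes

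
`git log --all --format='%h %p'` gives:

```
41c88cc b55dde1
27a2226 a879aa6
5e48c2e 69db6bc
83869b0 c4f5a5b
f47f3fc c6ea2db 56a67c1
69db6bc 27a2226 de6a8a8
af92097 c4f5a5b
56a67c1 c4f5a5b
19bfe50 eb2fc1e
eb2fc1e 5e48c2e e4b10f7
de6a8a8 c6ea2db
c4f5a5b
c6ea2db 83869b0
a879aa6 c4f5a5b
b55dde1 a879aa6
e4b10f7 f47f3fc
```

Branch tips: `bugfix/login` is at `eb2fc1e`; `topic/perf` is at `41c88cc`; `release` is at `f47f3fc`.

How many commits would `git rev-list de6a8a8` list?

4

Walking parent pointers from de6a8a8: reachable set = {83869b0, c4f5a5b, c6ea2db, de6a8a8}.
That is 4 commits.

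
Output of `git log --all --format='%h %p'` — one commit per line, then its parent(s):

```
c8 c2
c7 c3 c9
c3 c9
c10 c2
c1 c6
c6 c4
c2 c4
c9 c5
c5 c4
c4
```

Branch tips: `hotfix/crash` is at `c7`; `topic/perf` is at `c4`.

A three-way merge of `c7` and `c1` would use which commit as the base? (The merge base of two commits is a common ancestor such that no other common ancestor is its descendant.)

Ancestors of c7: {c3, c4, c5, c7, c9}.
Ancestors of c1: {c1, c4, c6}.
Common ancestors: {c4}.
The only common ancestor is c4, so it is the merge base.

c4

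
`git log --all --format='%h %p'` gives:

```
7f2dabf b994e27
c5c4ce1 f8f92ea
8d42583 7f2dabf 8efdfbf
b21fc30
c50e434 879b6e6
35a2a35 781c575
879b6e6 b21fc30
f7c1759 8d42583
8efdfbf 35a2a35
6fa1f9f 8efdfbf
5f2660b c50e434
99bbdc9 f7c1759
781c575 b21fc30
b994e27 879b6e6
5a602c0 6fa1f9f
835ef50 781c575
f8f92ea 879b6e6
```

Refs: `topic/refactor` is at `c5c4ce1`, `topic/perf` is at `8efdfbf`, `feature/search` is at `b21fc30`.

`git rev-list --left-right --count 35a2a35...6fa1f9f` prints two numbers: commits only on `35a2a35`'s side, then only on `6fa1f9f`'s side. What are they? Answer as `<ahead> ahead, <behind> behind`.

Reachable from 35a2a35: {35a2a35, 781c575, b21fc30}.
Reachable from 6fa1f9f: {35a2a35, 6fa1f9f, 781c575, 8efdfbf, b21fc30}.
Only in 35a2a35's history (ahead): {} — 0.
Only in 6fa1f9f's history (behind): {6fa1f9f, 8efdfbf} — 2.

0 ahead, 2 behind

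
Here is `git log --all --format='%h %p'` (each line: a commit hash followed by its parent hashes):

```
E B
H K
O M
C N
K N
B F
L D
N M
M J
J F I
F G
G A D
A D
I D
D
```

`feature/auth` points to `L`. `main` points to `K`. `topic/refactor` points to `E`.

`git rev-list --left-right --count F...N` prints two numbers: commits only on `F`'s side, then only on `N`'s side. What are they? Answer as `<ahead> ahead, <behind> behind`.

Reachable from F: {A, D, F, G}.
Reachable from N: {A, D, F, G, I, J, M, N}.
Only in F's history (ahead): {} — 0.
Only in N's history (behind): {I, J, M, N} — 4.

0 ahead, 4 behind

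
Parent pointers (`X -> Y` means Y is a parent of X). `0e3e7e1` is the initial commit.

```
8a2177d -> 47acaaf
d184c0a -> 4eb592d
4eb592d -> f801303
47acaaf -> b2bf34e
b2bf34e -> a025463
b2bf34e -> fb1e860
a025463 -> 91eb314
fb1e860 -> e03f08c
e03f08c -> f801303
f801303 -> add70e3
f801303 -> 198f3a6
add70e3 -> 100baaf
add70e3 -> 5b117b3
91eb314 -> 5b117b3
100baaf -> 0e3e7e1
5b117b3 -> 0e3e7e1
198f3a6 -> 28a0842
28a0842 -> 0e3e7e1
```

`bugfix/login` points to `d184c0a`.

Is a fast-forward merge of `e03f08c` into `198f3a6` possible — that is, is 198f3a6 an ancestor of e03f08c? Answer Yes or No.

Yes

A fast-forward from 198f3a6 to e03f08c is possible iff 198f3a6 is an ancestor of e03f08c.
Ancestors of e03f08c: {0e3e7e1, 100baaf, 198f3a6, 28a0842, 5b117b3, add70e3, e03f08c, f801303}.
198f3a6 is among them, so fast-forward is possible.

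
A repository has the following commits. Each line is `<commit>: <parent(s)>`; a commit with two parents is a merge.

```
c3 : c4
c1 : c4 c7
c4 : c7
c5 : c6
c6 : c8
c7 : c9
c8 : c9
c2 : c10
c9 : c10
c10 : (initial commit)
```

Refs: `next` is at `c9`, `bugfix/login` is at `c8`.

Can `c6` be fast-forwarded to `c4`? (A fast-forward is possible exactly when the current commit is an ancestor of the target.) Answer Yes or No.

No

A fast-forward from c6 to c4 is possible iff c6 is an ancestor of c4.
Ancestors of c4: {c10, c4, c7, c9}.
c6 is not among them, so fast-forward is not possible.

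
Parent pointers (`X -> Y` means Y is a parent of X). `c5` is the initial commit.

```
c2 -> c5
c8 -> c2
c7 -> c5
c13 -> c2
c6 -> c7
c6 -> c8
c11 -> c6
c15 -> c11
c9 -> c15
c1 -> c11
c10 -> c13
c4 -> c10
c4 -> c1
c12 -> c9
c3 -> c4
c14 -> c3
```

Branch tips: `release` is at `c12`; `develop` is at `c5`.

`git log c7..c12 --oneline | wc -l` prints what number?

7

Reachable from c12: {c11, c12, c15, c2, c5, c6, c7, c8, c9}.
Reachable from c7: {c5, c7}.
In c12's history but not c7's: {c11, c12, c15, c2, c6, c8, c9} — 7 commits.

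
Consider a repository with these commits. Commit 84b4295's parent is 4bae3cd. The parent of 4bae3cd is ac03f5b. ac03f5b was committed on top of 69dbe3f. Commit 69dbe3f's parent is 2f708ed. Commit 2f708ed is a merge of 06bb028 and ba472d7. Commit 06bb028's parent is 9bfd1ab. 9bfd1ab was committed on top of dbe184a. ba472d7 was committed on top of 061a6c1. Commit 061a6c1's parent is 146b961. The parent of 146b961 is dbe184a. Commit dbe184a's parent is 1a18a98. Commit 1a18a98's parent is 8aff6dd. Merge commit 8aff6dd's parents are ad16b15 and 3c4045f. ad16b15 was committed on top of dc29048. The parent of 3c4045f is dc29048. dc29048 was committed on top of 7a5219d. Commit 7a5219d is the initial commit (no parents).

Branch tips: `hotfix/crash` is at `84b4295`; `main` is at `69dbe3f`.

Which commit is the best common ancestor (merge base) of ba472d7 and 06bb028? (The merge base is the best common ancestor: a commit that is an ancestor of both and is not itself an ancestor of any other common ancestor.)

Ancestors of ba472d7: {061a6c1, 146b961, 1a18a98, 3c4045f, 7a5219d, 8aff6dd, ad16b15, ba472d7, dbe184a, dc29048}.
Ancestors of 06bb028: {06bb028, 1a18a98, 3c4045f, 7a5219d, 8aff6dd, 9bfd1ab, ad16b15, dbe184a, dc29048}.
Common ancestors: {1a18a98, 3c4045f, 7a5219d, 8aff6dd, ad16b15, dbe184a, dc29048}.
Among these, dbe184a is not an ancestor of any other common ancestor — it is the merge base.

dbe184a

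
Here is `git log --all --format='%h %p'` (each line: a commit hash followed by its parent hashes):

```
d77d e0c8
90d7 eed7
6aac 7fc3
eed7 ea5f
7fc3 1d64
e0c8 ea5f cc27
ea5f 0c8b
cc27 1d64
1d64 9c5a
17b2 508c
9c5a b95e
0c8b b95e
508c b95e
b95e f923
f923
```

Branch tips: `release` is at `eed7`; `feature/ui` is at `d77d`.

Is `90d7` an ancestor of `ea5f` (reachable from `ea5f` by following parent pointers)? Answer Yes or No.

No

Ancestors of ea5f: {0c8b, b95e, ea5f, f923}.
90d7 is not in that set, so it is not an ancestor of ea5f.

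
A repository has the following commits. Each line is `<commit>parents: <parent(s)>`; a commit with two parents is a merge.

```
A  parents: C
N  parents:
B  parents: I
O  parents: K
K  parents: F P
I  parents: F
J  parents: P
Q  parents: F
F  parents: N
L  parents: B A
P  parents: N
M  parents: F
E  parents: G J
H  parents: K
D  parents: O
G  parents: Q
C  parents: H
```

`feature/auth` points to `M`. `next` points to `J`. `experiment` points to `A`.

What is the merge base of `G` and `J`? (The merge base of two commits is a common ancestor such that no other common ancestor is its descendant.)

Ancestors of G: {F, G, N, Q}.
Ancestors of J: {J, N, P}.
Common ancestors: {N}.
The only common ancestor is N, so it is the merge base.

N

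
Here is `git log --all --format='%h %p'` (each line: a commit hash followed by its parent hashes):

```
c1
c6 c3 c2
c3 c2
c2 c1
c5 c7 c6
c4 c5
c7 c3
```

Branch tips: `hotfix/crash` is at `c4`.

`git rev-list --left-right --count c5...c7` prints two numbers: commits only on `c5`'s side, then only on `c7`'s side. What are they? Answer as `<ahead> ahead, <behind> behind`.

Reachable from c5: {c1, c2, c3, c5, c6, c7}.
Reachable from c7: {c1, c2, c3, c7}.
Only in c5's history (ahead): {c5, c6} — 2.
Only in c7's history (behind): {} — 0.

2 ahead, 0 behind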